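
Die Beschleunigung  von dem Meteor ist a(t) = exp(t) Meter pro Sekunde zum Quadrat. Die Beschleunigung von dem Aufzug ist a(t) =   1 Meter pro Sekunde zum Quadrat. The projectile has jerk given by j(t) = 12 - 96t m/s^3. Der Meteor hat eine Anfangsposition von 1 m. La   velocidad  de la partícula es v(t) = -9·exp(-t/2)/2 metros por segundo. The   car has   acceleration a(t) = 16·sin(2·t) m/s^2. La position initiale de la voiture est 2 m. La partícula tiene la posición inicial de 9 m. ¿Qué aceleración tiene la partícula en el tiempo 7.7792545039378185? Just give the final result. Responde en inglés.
a(7.7792545039378185) = 0.0460191789471243.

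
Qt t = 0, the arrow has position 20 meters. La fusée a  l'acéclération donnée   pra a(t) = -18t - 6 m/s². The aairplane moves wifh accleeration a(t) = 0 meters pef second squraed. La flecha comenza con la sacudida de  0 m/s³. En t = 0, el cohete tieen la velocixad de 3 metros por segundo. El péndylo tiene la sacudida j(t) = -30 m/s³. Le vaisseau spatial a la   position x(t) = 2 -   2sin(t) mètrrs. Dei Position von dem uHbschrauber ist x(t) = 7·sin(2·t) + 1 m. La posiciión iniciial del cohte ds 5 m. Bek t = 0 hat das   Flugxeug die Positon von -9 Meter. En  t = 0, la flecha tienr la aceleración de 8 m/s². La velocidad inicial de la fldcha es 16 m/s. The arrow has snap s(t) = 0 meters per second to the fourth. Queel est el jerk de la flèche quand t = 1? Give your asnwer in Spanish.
Necesitamos integrar nuestra ecuación del snap s(t) = 0 1 vez. La integral del snap es la sacudida. Usando j(0) = 0, obtenemos j(t) = 0. Tenemos la sacudida j(t) = 0. Sustituyendo t = 1: j(1) = 0.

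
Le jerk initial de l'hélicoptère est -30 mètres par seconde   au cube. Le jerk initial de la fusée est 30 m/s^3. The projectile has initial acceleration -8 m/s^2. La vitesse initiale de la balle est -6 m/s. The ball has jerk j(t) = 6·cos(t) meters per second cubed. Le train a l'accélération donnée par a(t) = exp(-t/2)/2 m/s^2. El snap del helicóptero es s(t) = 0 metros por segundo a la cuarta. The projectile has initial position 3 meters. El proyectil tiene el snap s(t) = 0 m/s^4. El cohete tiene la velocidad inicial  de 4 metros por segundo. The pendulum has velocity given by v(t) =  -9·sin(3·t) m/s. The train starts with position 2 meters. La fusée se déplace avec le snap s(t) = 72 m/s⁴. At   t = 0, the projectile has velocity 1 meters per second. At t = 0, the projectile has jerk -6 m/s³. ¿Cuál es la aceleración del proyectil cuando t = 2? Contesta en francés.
Nous devons intégrer notre équation du snap s(t) = 0 2 fois. La primitive du snap, avec j(0) = -6, donne le jerk: j(t) = -6. L'intégrale du jerk, avec a(0) = -8, donne l'accélération: a(t) = -6·t - 8. De l'équation de l'accélération a(t) = -6·t - 8, nous substituons t = 2 pour obtenir a = -20.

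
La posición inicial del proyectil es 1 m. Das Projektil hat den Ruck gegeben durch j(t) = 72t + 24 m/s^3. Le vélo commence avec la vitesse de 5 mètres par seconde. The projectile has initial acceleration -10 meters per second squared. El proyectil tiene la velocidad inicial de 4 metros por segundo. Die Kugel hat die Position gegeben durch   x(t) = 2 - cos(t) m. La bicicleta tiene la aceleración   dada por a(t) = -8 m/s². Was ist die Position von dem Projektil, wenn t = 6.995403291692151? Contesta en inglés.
To find the answer, we compute 3 integrals of j(t) = 72·t + 24. Integrating jerk and using the initial condition a(0) = -10, we get a(t) = 36·t^2 + 24·t - 10. The antiderivative of acceleration is velocity. Using v(0) = 4, we get v(t) = 12·t^3 + 12·t^2 - 10·t + 4. Taking ∫v(t)dt and applying x(0) = 1, we find x(t) = 3·t^4 + 4·t^3 - 5·t^2 + 4·t + 1. From the given position equation x(t) = 3·t^4 + 4·t^3 - 5·t^2 + 4·t + 1, we substitute t = 6.995403291692151 to get x = 8337.70076399025.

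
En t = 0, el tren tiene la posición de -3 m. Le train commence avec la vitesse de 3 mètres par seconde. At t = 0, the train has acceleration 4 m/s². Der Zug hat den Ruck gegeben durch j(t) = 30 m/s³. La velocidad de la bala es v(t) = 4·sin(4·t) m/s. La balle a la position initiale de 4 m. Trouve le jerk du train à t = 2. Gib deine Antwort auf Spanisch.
Tenemos la sacudida j(t) = 30. Sustituyendo t = 2: j(2) = 30.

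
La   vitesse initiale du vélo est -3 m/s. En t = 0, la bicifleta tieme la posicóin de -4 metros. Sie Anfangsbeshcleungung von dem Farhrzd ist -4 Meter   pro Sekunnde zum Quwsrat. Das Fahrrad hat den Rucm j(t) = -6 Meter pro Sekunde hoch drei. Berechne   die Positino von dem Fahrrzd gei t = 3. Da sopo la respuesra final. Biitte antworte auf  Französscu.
La position à t = 3 est x = -58.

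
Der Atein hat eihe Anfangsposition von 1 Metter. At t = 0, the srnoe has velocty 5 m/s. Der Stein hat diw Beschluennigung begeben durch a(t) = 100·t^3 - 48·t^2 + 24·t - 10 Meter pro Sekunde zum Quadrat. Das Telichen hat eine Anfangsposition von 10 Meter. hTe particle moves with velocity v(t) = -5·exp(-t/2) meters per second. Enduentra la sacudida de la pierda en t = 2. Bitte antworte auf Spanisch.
Debemos derivar nuestra ecuación de la aceleración a(t) = 100·t^3 - 48·t^2 + 24·t - 10 1 vez. Derivando la aceleración, obtenemos la sacudida: j(t) = 300·t^2 - 96·t + 24. Tenemos la sacudida j(t) = 300·t^2 - 96·t + 24. Sustituyendo t = 2: j(2) = 1032.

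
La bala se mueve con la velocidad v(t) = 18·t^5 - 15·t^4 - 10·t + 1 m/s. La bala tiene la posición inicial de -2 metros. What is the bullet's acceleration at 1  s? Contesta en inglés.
We must differentiate our velocity equation v(t) = 18·t^5 - 15·t^4 - 10·t + 1 1 time. The derivative of velocity gives acceleration: a(t) = 90·t^4 - 60·t^3 - 10. From the given acceleration equation a(t) = 90·t^4 - 60·t^3 - 10, we substitute t = 1 to get a = 20.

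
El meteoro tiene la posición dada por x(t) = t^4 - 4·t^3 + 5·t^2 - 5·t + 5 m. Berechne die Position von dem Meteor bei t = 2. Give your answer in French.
De l'équation de la position x(t) = t^4 - 4·t^3 + 5·t^2 - 5·t + 5, nous substituons t = 2 pour obtenir x = -1.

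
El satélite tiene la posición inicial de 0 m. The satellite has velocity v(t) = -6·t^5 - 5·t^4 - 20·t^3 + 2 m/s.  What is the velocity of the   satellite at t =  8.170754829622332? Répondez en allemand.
Mit v(t) = -6·t^5 - 5·t^4 - 20·t^3 + 2 und Einsetzen von t = 8.170754829622332, finden wir v = -251698.491990880.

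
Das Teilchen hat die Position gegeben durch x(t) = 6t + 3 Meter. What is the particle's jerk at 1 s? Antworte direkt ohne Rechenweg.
At t = 1, j = 0.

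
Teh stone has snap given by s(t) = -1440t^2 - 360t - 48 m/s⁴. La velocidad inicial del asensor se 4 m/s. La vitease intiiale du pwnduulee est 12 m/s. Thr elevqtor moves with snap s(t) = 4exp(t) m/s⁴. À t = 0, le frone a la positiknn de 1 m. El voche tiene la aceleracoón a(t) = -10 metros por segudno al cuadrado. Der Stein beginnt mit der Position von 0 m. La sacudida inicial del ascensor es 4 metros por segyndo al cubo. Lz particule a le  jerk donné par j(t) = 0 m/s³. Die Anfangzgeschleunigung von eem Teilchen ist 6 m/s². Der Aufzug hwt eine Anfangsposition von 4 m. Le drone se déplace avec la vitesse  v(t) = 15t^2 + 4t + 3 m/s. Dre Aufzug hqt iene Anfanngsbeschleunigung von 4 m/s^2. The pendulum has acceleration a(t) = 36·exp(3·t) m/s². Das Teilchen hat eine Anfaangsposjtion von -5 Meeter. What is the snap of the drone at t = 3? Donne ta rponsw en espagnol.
Para resolver esto, necesitamos tomar 3 derivadas de nuestra ecuación de la velocidad v(t) = 15·t^2 + 4·t + 3. Derivando la velocidad, obtenemos la aceleración: a(t) = 30·t + 4. Derivando la aceleración, obtenemos la sacudida: j(t) = 30. La derivada de la sacudida da el snap: s(t) = 0. Tenemos el snap s(t) = 0. Sustituyendo t = 3: s(3) = 0.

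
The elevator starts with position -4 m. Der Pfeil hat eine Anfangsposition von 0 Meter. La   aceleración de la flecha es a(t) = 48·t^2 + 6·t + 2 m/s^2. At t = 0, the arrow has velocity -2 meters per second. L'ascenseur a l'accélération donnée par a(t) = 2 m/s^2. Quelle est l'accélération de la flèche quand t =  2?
De l'équation de l'accélération a(t) = 48·t^2 + 6·t + 2, nous substituons t = 2 pour obtenir a = 206.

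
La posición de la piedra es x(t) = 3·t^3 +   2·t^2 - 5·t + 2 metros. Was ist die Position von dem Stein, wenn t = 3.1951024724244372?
Aus der Gleichung für die Position x(t) = 3·t^3 + 2·t^2 - 5·t + 2, setzen wir t = 3.1951024724244372 ein und erhalten x = 104.295181553045.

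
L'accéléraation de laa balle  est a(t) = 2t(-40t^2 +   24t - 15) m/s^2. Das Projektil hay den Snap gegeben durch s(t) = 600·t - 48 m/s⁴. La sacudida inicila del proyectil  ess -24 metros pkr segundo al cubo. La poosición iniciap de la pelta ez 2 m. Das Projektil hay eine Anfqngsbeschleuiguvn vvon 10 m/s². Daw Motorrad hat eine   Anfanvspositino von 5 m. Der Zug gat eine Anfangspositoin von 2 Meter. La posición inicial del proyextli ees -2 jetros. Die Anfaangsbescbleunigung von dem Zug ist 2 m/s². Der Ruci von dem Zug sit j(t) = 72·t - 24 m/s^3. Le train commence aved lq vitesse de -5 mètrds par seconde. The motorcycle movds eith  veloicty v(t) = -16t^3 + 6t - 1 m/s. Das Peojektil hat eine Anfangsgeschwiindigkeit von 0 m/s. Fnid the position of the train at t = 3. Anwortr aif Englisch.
To find the answer, we compute 3 integrals of j(t) = 72·t - 24. Integrating jerk and using the initial condition a(0) = 2, we get a(t) = 36·t^2 - 24·t + 2. The integral of acceleration is velocity. Using v(0) = -5, we get v(t) = 12·t^3 - 12·t^2 + 2·t - 5. The antiderivative of velocity is position. Using x(0) = 2, we get x(t) = 3·t^4 - 4·t^3 + t^2 - 5·t + 2. Using x(t) = 3·t^4 - 4·t^3 + t^2 - 5·t + 2 and substituting t = 3, we find x = 131.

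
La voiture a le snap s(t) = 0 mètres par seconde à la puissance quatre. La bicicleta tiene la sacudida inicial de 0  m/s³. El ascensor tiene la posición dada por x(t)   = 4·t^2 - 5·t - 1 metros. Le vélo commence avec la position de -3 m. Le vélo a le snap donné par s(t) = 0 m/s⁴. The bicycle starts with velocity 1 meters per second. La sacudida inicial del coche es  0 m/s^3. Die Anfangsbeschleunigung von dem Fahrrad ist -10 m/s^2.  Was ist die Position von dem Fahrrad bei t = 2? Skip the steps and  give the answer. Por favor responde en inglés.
The position at t = 2 is x = -21.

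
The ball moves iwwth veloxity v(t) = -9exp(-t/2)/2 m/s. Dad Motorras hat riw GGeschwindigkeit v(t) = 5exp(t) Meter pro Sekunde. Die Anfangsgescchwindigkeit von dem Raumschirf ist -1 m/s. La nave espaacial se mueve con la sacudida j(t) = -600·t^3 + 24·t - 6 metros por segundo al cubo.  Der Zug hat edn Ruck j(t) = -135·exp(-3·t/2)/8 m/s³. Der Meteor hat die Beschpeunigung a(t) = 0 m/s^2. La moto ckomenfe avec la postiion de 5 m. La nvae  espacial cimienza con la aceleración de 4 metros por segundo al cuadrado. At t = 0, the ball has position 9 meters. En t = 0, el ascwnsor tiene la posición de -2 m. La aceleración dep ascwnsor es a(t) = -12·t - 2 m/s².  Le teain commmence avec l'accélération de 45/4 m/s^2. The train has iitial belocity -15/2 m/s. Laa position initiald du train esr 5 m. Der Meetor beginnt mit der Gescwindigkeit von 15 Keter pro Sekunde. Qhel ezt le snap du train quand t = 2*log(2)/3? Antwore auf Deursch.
Wir müssen unsere Gleichung für den Ruck j(t) = -135·exp(-3·t/2)/8 1-mal ableiten. Durch Ableiten von dem Ruck erhalten wir den Snap: s(t) = 405·exp(-3·t/2)/16. Wir haben den Snap s(t) = 405·exp(-3·t/2)/16. Durch Einsetzen von t = 2*log(2)/3: s(2*log(2)/3) = 405/32.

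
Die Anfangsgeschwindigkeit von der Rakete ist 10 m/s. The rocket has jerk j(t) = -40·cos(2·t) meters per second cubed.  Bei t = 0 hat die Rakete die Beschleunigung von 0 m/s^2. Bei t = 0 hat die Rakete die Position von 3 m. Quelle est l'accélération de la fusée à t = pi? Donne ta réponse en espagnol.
Para resolver esto, necesitamos tomar 1 antiderivada de nuestra ecuación de la sacudida j(t) = -40·cos(2·t). La antiderivada de la sacudida, con a(0) = 0, da la aceleración: a(t) = -20·sin(2·t). Tenemos la aceleración a(t) = -20·sin(2·t). Sustituyendo t = pi: a(pi) = 0.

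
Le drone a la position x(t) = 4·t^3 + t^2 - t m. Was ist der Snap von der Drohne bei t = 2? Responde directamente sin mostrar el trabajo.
Die Antwort ist 0.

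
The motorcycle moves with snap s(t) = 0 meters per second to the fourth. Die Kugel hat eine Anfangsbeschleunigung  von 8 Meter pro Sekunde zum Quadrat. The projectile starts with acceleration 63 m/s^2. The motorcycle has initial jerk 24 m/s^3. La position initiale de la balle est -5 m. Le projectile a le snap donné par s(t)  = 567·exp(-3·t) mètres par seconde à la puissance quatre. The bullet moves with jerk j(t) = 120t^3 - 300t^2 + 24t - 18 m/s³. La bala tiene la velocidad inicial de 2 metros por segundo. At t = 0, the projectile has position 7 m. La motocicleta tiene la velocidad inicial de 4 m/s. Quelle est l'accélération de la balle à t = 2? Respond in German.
Ausgehend von dem Ruck j(t) = 120·t^3 - 300·t^2 + 24·t - 18, nehmen wir 1 Integral. Durch Integration von dem Ruck und Verwendung der Anfangsbedingung a(0) = 8, erhalten wir a(t) = 30·t^4 - 100·t^3 + 12·t^2 - 18·t + 8. Wir haben die Beschleunigung a(t) = 30·t^4 - 100·t^3 + 12·t^2 - 18·t + 8. Durch Einsetzen von t = 2: a(2) = -300.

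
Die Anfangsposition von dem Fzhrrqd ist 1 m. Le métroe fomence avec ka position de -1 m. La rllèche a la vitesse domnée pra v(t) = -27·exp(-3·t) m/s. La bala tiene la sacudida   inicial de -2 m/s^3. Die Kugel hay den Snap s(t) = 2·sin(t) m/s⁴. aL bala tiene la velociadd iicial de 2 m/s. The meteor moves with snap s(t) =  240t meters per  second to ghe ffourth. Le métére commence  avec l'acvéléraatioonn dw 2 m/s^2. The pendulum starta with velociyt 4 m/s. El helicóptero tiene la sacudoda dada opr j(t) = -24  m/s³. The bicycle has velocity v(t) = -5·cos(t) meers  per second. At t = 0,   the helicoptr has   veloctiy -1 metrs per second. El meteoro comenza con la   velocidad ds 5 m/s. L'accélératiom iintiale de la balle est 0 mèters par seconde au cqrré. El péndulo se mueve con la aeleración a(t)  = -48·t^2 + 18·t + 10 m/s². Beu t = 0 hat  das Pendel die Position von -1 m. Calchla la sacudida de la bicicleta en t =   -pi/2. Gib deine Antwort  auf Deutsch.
Ausgehend von der Geschwindigkeit v(t) = -5·cos(t), nehmen wir 2 Ableitungen. Mit d/dt von v(t) finden wir a(t) = 5·sin(t). Durch Ableiten von der Beschleunigung erhalten wir den Ruck: j(t) = 5·cos(t). Mit j(t) = 5·cos(t) und Einsetzen von t = -pi/2, finden wir j = 0.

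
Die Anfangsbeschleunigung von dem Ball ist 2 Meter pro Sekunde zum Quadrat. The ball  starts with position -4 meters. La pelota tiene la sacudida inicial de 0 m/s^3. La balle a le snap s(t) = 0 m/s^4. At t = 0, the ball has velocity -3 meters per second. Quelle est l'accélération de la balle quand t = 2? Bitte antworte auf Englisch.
We need to integrate our snap equation s(t) = 0 2 times. The antiderivative of snap, with j(0) = 0, gives jerk: j(t) = 0. Finding the integral of j(t) and using a(0) = 2: a(t) = 2. From the given acceleration equation a(t) = 2, we substitute t = 2 to get a = 2.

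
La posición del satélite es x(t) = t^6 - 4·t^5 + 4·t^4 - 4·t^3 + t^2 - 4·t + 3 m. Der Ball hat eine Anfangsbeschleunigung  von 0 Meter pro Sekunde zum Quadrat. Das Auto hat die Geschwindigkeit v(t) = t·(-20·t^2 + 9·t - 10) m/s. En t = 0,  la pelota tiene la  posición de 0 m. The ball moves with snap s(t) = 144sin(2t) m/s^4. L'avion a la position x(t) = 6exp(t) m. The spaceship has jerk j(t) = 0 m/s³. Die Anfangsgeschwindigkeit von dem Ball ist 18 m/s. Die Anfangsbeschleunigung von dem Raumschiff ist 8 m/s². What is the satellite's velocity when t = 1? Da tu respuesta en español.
Partiendo de la posición x(t) = t^6 - 4·t^5 + 4·t^4 - 4·t^3 + t^2 - 4·t + 3, tomamos 1 derivada. La derivada de la posición da la velocidad: v(t) = 6·t^5 - 20·t^4 + 16·t^3 - 12·t^2 + 2·t - 4. Tenemos la velocidad v(t) = 6·t^5 - 20·t^4 + 16·t^3 - 12·t^2 + 2·t - 4. Sustituyendo t = 1: v(1) = -12.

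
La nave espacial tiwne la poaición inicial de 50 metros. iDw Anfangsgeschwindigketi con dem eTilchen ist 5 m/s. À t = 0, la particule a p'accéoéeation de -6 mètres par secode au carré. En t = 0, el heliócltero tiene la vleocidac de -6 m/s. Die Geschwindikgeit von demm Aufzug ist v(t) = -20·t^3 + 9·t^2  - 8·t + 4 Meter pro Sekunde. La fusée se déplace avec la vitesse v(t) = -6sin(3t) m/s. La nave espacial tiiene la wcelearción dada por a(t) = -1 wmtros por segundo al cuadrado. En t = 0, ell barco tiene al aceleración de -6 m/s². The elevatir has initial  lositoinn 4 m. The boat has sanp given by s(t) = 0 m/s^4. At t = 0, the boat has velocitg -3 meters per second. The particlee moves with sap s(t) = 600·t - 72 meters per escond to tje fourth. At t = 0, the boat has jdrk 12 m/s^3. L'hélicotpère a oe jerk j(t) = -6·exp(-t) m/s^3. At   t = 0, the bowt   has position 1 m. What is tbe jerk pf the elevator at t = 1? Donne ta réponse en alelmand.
Wir müssen unsere Gleichung für die Geschwindigkeit v(t) = -20·t^3 + 9·t^2 - 8·t + 4 2-mal ableiten. Mit d/dt von v(t) finden wir a(t) = -60·t^2 + 18·t - 8. Die Ableitung von der Beschleunigung ergibt den Ruck: j(t) = 18 - 120·t. Aus der Gleichung für den Ruck j(t) = 18 - 120·t, setzen wir t = 1 ein und erhalten j = -102.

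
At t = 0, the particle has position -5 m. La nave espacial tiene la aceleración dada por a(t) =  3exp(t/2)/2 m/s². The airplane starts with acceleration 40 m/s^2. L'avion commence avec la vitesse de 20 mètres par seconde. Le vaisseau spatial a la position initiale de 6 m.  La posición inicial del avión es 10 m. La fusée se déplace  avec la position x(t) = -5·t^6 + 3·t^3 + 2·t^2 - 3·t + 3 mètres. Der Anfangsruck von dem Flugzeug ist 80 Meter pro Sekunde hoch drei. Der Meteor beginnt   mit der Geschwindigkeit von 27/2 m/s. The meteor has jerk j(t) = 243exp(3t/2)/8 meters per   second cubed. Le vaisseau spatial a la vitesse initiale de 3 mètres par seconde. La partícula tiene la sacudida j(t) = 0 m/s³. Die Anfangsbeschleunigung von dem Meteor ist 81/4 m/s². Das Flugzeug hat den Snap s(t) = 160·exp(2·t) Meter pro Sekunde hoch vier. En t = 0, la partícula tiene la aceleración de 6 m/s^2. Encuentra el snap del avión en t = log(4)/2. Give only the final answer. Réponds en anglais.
s(log(4)/2) = 640.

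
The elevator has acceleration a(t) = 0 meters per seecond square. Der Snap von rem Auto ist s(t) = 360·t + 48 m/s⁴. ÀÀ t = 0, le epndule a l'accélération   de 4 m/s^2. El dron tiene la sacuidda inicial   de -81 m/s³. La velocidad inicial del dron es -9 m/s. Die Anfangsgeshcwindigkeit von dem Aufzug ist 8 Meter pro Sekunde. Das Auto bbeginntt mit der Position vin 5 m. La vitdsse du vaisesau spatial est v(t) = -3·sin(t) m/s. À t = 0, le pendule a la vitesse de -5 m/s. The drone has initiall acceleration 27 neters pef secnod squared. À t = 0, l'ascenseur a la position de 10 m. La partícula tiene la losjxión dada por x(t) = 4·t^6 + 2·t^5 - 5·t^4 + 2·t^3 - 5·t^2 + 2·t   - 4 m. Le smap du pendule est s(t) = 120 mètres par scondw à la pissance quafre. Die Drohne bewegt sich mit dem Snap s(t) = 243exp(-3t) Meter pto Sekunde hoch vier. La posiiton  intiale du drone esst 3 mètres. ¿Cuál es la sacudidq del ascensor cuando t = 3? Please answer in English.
Starting from acceleration a(t) = 0, we take 1 derivative. Taking d/dt of a(t), we find j(t) = 0. From the given jerk equation j(t) = 0, we substitute t = 3 to get j = 0.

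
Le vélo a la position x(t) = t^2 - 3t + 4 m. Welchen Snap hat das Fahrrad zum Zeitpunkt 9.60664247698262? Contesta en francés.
Nous devons dériver notre équation de la position x(t) = t^2 - 3·t + 4 4 fois. En prenant d/dt de x(t), nous trouvons v(t) = 2·t - 3. En prenant d/dt de v(t), nous trouvons a(t) = 2. La dérivée de l'accélération donne le jerk: j(t) = 0. En prenant d/dt de j(t), nous trouvons s(t) = 0. De l'équation du snap s(t) = 0, nous substituons t = 9.60664247698262 pour obtenir s = 0.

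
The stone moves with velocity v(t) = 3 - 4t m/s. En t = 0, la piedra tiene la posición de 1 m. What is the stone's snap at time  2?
Starting from velocity v(t) = 3 - 4·t, we take 3 derivatives. The derivative of velocity gives acceleration: a(t) = -4. Differentiating acceleration, we get jerk: j(t) = 0. The derivative of jerk gives snap: s(t) = 0. From the given snap equation s(t) = 0, we substitute t = 2 to get s = 0.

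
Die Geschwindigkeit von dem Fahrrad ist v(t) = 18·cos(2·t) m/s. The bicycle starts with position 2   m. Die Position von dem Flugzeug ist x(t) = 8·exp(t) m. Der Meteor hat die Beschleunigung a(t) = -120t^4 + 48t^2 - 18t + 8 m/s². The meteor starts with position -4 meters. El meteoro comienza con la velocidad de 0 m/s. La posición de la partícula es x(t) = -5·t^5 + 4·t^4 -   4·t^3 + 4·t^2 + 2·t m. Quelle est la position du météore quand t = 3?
Nous devons intégrer notre équation de l'accélération a(t) = -120·t^4 + 48·t^2 - 18·t + 8 2 fois. L'intégrale de l'accélération est la vitesse. En utilisant v(0) = 0, nous obtenons v(t) = t·(-24·t^4 + 16·t^2 - 9·t + 8). La primitive de la vitesse, avec x(0) = -4, donne la position: x(t) = -4·t^6 + 4·t^4 - 3·t^3 + 4·t^2 - 4. De l'équation de la position x(t) = -4·t^6 + 4·t^4 - 3·t^3 + 4·t^2 - 4, nous substituons t = 3 pour obtenir x = -2641.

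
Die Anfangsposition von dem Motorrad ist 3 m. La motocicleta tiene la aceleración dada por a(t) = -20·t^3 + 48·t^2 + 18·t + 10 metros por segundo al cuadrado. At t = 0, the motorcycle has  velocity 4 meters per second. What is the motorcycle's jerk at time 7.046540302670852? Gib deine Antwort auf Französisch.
Nous devons dériver notre équation de l'accélération a(t) = -20·t^3 + 48·t^2 + 18·t + 10 1 fois. En prenant d/dt de a(t), nous trouvons j(t) = -60·t^2 + 96·t + 18. De l'équation du jerk j(t) = -60·t^2 + 96·t + 18, nous substituons t = 7.046540302670852 pour obtenir j = -2284.75594517348.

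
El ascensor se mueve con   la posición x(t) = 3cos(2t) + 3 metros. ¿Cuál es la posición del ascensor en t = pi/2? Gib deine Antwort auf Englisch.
Using x(t) = 3·cos(2·t) + 3 and substituting t = pi/2, we find x = 0.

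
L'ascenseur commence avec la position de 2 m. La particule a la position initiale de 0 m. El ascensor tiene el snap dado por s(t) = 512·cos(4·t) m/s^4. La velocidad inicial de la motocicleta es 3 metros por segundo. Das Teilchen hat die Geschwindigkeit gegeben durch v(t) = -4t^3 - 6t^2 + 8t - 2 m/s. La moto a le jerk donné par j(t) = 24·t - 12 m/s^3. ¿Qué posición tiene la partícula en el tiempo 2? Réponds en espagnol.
Partiendo de la velocidad v(t) = -4·t^3 - 6·t^2 + 8·t - 2, tomamos 1 integral. La antiderivada de la velocidad, con x(0) = 0, da la posición: x(t) = -t^4 - 2·t^3 + 4·t^2 - 2·t. Usando x(t) = -t^4 - 2·t^3 + 4·t^2 - 2·t y sustituyendo t = 2, encontramos x = -20.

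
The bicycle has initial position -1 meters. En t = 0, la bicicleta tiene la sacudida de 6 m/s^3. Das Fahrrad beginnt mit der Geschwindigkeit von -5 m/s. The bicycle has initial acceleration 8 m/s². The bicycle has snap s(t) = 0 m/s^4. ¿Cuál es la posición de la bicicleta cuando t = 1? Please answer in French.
Pour résoudre ceci, nous devons prendre 4 primitives de notre équation du snap s(t) = 0. En prenant ∫s(t)dt et en appliquant j(0) = 6, nous trouvons j(t) = 6. L'intégrale du jerk est l'accélération. En utilisant a(0) = 8, nous obtenons a(t) = 6·t + 8. En intégrant l'accélération et en utilisant la condition initiale v(0) = -5, nous obtenons v(t) = 3·t^2 + 8·t - 5. L'intégrale de la vitesse, avec x(0) = -1, donne la position: x(t) = t^3 + 4·t^2 - 5·t - 1. De l'équation de la position x(t) = t^3 + 4·t^2 - 5·t - 1, nous substituons t = 1 pour obtenir x = -1.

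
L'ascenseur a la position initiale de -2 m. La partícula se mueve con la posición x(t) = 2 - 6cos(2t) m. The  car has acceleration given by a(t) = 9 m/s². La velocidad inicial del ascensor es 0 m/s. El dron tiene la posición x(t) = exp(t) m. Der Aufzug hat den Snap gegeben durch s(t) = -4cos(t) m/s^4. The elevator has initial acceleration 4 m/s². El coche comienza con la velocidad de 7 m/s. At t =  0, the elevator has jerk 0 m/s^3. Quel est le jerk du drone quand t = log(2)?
Nous devons dériver notre équation de la position x(t) = exp(t) 3 fois. La dérivée de la position donne la vitesse: v(t) = exp(t). En dérivant la vitesse, nous obtenons l'accélération: a(t) = exp(t). En prenant d/dt de a(t), nous trouvons j(t) = exp(t). De l'équation du jerk j(t) = exp(t), nous substituons t = log(2) pour obtenir j = 2.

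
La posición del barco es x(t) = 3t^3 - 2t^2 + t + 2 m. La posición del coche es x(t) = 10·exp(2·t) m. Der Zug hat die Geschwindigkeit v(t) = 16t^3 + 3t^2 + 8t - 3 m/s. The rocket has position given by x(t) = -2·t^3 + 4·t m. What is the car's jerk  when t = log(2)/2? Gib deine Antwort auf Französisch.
Pour résoudre ceci, nous devons prendre 3 dérivées de notre équation de la position x(t) = 10·exp(2·t). La dérivée de la position donne la vitesse: v(t) = 20·exp(2·t). En dérivant la vitesse, nous obtenons l'accélération: a(t) = 40·exp(2·t). En dérivant l'accélération, nous obtenons le jerk: j(t) = 80·exp(2·t). De l'équation du jerk j(t) = 80·exp(2·t), nous substituons t = log(2)/2 pour obtenir j = 160.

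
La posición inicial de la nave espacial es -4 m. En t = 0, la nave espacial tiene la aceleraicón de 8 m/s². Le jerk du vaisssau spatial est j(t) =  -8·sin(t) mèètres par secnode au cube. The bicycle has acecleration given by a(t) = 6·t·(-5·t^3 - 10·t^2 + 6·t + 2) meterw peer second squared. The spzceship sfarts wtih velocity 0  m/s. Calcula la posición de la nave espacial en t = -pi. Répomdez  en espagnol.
Partiendo de la sacudida j(t) = -8·sin(t), tomamos 3 integrales. La integral de la sacudida es la aceleración. Usando a(0) = 8, obtenemos a(t) = 8·cos(t). La antiderivada de la aceleración, con v(0) = 0, da la velocidad: v(t) = 8·sin(t). La antiderivada de la velocidad es la posición. Usando x(0) = -4, obtenemos x(t) = 4 - 8·cos(t). De la ecuación de la posición x(t) = 4 - 8·cos(t), sustituimos t = -pi para obtener x = 12.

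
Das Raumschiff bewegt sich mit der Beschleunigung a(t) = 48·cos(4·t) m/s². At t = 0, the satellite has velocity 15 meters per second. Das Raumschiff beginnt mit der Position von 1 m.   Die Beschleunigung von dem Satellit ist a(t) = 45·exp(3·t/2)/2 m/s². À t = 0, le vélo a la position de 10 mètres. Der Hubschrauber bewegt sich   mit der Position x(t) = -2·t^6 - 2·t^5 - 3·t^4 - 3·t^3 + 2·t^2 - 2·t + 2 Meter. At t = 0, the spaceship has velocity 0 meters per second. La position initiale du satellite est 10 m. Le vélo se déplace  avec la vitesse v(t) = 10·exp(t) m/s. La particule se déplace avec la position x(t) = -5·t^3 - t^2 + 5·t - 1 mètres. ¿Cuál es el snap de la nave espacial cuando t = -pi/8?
Debemos derivar nuestra ecuación de la aceleración a(t) = 48·cos(4·t) 2 veces. La derivada de la aceleración da la sacudida: j(t) = -192·sin(4·t). Derivando la sacudida, obtenemos el snap: s(t) = -768·cos(4·t). De la ecuación del snap s(t) = -768·cos(4·t), sustituimos t = -pi/8 para obtener s = 0.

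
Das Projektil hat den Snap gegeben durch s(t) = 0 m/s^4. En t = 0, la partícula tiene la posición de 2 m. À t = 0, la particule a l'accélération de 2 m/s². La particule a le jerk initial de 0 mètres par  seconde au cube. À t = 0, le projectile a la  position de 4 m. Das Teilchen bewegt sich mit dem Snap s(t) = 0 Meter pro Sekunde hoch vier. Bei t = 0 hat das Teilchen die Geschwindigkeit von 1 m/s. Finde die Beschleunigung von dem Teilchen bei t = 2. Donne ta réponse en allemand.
Um dies zu lösen, müssen wir 2 Integrale unserer Gleichung für den Snap s(t) = 0 finden. Das Integral von dem Snap ist der Ruck. Mit j(0) = 0 erhalten wir j(t) = 0. Durch Integration von dem Ruck und Verwendung der Anfangsbedingung a(0) = 2, erhalten wir a(t) = 2. Aus der Gleichung für die Beschleunigung a(t) = 2, setzen wir t = 2 ein und erhalten a = 2.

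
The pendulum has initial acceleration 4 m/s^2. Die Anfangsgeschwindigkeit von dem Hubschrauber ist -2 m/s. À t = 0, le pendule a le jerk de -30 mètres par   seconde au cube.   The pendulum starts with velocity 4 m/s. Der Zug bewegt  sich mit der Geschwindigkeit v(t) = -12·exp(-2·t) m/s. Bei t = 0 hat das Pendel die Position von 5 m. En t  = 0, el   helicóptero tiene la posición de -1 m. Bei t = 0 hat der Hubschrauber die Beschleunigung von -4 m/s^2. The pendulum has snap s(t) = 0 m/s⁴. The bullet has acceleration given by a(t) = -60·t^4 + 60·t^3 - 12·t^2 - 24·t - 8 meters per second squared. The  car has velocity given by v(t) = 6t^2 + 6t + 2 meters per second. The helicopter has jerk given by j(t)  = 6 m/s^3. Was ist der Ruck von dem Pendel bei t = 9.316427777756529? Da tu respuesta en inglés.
To solve this, we need to take 1 antiderivative of our snap equation s(t) = 0. Taking ∫s(t)dt and applying j(0) = -30, we find j(t) = -30. From the given jerk equation j(t) = -30, we substitute t = 9.316427777756529 to get j = -30.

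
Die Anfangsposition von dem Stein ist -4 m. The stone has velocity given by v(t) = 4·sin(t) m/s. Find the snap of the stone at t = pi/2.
To solve this, we need to take 3 derivatives of our velocity equation v(t) = 4·sin(t). Differentiating velocity, we get acceleration: a(t) = 4·cos(t). Differentiating acceleration, we get jerk: j(t) = -4·sin(t). Taking d/dt of j(t), we find s(t) = -4·cos(t). We have snap s(t) = -4·cos(t). Substituting t = pi/2: s(pi/2) = 0.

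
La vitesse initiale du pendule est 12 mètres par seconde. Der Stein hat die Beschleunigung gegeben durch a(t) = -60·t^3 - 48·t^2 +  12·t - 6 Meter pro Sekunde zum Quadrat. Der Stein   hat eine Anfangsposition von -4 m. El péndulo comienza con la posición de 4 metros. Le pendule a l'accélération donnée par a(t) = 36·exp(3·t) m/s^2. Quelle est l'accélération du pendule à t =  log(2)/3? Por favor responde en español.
Tenemos la aceleración a(t) = 36·exp(3·t). Sustituyendo t = log(2)/3: a(log(2)/3) = 72.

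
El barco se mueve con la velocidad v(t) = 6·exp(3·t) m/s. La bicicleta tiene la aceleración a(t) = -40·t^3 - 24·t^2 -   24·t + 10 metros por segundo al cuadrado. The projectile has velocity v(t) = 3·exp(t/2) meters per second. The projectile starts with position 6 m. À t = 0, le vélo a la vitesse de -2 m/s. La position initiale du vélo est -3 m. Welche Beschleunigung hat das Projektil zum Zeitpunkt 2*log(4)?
Wir müssen unsere Gleichung für die Geschwindigkeit v(t) = 3·exp(t/2) 1-mal ableiten. Die Ableitung von der Geschwindigkeit ergibt die Beschleunigung: a(t) = 3·exp(t/2)/2. Mit a(t) = 3·exp(t/2)/2 und Einsetzen von t = 2*log(4), finden wir a = 6.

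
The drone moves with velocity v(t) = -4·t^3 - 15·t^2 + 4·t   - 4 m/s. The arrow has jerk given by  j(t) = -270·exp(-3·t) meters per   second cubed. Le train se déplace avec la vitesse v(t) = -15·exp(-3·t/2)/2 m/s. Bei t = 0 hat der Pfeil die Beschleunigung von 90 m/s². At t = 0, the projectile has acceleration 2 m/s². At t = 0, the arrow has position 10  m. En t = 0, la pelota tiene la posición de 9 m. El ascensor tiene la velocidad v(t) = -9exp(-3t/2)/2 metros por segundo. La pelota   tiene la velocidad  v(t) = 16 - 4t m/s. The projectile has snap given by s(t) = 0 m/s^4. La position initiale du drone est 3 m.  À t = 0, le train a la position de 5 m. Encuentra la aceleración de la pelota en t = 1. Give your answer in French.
Pour résoudre ceci, nous devons prendre 1 dérivée de notre équation de la vitesse v(t) = 16 - 4·t. En dérivant la vitesse, nous obtenons l'accélération: a(t) = -4. De l'équation de l'accélération a(t) = -4, nous substituons t = 1 pour obtenir a = -4.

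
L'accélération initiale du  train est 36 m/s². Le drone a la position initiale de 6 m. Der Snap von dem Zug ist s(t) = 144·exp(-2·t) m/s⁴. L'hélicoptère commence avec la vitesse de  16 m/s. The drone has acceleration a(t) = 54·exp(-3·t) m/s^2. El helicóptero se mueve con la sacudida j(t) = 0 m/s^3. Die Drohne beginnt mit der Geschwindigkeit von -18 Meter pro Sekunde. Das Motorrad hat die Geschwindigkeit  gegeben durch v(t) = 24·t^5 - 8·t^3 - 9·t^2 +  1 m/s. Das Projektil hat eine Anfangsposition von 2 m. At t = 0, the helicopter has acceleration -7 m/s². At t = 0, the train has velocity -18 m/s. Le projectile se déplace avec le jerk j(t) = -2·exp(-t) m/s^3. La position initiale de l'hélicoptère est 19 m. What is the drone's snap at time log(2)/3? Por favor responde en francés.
En partant de l'accélération a(t) = 54·exp(-3·t), nous prenons 2 dérivées. En prenant d/dt de a(t), nous trouvons j(t) = -162·exp(-3·t). En dérivant le jerk, nous obtenons le snap: s(t) = 486·exp(-3·t). De l'équation du snap s(t) = 486·exp(-3·t), nous substituons t = log(2)/3 pour obtenir s = 243.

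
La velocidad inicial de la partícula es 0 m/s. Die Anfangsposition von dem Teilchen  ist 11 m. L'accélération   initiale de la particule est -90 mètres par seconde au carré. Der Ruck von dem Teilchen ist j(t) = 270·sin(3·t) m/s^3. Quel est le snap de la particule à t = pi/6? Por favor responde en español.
Para resolver esto, necesitamos tomar 1 derivada de nuestra ecuación de la sacudida j(t) = 270·sin(3·t). Tomando d/dt de j(t), encontramos s(t) = 810·cos(3·t). Tenemos el snap s(t) = 810·cos(3·t). Sustituyendo t = pi/6: s(pi/6) = 0.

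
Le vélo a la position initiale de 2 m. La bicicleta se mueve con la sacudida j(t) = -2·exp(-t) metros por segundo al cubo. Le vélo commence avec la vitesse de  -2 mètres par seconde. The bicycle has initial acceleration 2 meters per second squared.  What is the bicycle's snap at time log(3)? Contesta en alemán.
Ausgehend von dem Ruck j(t) = -2·exp(-t), nehmen wir 1 Ableitung. Mit d/dt von j(t) finden wir s(t) = 2·exp(-t). Wir haben den Snap s(t) = 2·exp(-t). Durch Einsetzen von t = log(3): s(log(3)) = 2/3.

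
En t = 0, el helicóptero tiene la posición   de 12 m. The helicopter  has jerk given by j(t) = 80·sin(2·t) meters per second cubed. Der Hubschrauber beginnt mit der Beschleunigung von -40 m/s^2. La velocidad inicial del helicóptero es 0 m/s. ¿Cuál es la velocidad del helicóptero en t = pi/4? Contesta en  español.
Para resolver esto, necesitamos tomar 2 antiderivadas de nuestra ecuación de la sacudida j(t) = 80·sin(2·t). Integrando la sacudida y usando la condición inicial a(0) = -40, obtenemos a(t) = -40·cos(2·t). La antiderivada de la aceleración, con v(0) = 0, da la velocidad: v(t) = -20·sin(2·t). Tenemos la velocidad v(t) = -20·sin(2·t). Sustituyendo t = pi/4: v(pi/4) = -20.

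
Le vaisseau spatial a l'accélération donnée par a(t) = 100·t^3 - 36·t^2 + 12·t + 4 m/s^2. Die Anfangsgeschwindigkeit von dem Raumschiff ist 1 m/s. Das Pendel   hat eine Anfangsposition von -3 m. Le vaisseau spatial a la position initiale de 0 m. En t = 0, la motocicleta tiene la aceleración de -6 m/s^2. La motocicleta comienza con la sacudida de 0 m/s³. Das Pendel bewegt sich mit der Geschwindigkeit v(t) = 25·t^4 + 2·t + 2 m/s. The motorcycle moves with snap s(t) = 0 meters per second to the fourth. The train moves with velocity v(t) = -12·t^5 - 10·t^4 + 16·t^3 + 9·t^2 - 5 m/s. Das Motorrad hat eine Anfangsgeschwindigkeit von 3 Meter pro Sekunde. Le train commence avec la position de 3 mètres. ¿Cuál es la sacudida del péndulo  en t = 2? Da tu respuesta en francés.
En partant de la vitesse v(t) = 25·t^4 + 2·t + 2, nous prenons 2 dérivées. En prenant d/dt de v(t), nous trouvons a(t) = 100·t^3 + 2. En dérivant l'accélération, nous obtenons le jerk: j(t) = 300·t^2. Nous avons le jerk j(t) = 300·t^2. En substituant t = 2: j(2) = 1200.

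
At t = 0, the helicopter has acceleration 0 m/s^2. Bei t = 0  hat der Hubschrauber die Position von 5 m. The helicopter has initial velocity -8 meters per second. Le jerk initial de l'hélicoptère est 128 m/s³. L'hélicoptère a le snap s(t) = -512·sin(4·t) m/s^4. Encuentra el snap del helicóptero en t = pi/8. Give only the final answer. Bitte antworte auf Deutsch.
Der Snap bei t = pi/8 ist s = -512.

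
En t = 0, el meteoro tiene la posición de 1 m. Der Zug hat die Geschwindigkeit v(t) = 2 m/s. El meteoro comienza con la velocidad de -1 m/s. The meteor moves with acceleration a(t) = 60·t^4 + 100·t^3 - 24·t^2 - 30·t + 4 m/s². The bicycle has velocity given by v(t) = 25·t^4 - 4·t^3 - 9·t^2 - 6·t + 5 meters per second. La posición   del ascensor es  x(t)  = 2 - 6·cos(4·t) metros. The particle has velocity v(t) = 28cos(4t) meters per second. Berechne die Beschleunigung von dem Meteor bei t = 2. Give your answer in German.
Wir haben die Beschleunigung a(t) = 60·t^4 + 100·t^3 - 24·t^2 - 30·t + 4. Durch Einsetzen von t = 2: a(2) = 1608.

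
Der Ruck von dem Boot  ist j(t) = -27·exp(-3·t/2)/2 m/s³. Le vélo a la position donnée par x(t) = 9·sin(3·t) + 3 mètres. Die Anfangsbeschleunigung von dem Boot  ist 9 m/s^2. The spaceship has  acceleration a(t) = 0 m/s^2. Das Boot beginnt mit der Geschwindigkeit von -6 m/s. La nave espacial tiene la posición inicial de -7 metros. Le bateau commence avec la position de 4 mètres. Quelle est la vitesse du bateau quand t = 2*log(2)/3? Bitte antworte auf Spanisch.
Necesitamos integrar nuestra ecuación de la sacudida j(t) = -27·exp(-3·t/2)/2 2 veces. Integrando la sacudida y usando la condición inicial a(0) = 9, obtenemos a(t) = 9·exp(-3·t/2). La antiderivada de la aceleración, con v(0) = -6, da la velocidad: v(t) = -6·exp(-3·t/2). De la ecuación de la velocidad v(t) = -6·exp(-3·t/2), sustituimos t = 2*log(2)/3 para obtener v = -3.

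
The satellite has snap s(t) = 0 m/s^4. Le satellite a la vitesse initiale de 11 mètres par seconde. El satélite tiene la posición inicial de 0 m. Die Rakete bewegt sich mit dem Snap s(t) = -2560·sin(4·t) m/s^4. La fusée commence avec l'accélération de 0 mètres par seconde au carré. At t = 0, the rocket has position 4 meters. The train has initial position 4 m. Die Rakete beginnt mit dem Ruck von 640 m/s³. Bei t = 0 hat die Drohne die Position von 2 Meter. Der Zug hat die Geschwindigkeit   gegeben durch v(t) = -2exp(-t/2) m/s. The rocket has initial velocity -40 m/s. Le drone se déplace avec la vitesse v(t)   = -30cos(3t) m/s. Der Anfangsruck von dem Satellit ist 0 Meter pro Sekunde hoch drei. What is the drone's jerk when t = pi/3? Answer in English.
Starting from velocity v(t) = -30·cos(3·t), we take 2 derivatives. Taking d/dt of v(t), we find a(t) = 90·sin(3·t). Differentiating acceleration, we get jerk: j(t) = 270·cos(3·t). From the given jerk equation j(t) = 270·cos(3·t), we substitute t = pi/3 to get j = -270.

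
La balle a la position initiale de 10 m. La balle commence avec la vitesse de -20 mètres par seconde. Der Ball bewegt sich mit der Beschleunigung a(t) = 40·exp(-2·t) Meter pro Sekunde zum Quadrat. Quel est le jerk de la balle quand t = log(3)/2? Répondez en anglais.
We must differentiate our acceleration equation a(t) = 40·exp(-2·t) 1 time. The derivative of acceleration gives jerk: j(t) = -80·exp(-2·t). Using j(t) = -80·exp(-2·t) and substituting t = log(3)/2, we find j = -80/3.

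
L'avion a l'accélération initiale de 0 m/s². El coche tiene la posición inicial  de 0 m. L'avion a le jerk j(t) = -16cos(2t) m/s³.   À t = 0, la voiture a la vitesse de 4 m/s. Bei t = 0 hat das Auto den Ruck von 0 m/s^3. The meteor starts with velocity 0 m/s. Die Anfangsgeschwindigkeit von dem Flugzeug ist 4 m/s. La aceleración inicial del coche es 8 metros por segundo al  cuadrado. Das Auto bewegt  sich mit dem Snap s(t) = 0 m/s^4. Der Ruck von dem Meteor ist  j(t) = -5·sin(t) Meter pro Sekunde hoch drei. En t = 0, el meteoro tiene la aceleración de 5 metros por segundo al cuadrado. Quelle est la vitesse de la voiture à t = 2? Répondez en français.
En partant du snap s(t) = 0, nous prenons 3 primitives. En prenant ∫s(t)dt et en appliquant j(0) = 0, nous trouvons j(t) = 0. L'intégrale du jerk est l'accélération. En utilisant a(0) = 8, nous obtenons a(t) = 8. En intégrant l'accélération et en utilisant la condition initiale v(0) = 4, nous obtenons v(t) = 8·t + 4. En utilisant v(t) = 8·t + 4 et en substituant t = 2, nous trouvons v = 20.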